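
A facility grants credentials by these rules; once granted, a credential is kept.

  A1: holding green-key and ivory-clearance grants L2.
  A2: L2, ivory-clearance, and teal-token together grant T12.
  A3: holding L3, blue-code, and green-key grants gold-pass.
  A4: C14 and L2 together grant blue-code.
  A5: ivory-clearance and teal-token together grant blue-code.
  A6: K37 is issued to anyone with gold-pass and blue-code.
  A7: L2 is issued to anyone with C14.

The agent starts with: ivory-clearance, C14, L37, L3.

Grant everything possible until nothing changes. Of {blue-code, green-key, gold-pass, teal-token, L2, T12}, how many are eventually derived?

Holding C14 grants L2 (A7).
Holding C14 and L2 grants blue-code (A4).
blue-code: reached.
No rule produces green-key, and it is not given.
gold-pass would need L3, blue-code, and green-key (A3), but green-key is never granted.
No rule produces teal-token, and it is not given.
L2: reached.
T12 would need L2, ivory-clearance, and teal-token (A2), but teal-token is never granted.
Reached: blue-code and L2 — 2 of the 6.

2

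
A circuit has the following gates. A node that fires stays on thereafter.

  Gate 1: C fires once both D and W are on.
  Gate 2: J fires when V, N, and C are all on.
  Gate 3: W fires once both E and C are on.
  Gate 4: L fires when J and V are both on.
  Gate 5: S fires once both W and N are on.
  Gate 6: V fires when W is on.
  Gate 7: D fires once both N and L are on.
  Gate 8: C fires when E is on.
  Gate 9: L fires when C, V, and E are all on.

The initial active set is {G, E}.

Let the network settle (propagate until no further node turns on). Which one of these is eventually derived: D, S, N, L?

L

Gate 8: E on → C on.
Gate 3: E and C on → W on.
W is on, so V fires (Gate 6).
Gate 9: C, V, and E on → L on.
No rule produces N, and it is not given. D would need N and L (Gate 7), but N never turns on. S would need W and N (Gate 5), but N never turns on.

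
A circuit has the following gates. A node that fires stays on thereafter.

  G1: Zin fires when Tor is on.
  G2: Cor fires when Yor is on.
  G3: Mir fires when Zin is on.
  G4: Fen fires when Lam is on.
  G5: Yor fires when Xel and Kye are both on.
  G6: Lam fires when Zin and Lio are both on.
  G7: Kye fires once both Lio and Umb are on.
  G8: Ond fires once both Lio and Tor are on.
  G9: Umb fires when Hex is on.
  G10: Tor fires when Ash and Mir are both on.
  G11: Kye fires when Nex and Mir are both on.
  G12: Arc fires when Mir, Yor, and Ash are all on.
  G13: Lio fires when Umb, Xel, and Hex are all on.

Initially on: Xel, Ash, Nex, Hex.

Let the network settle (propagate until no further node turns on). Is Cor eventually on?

Hex is on, so Umb fires (G9).
Umb, Xel, and Hex are on, so Lio fires (G13).
Lio and Umb are on, so Kye fires (G7).
G5: Xel and Kye on → Yor on.
G2: Yor on → Cor on.

Yes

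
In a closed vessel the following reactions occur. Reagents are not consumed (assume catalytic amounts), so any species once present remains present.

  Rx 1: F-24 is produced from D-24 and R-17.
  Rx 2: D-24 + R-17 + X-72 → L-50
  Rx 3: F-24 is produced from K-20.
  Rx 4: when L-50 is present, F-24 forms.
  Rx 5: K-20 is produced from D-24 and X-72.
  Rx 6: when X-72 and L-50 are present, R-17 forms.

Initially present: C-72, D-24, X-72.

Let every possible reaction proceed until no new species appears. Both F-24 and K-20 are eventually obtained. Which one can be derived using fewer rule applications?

K-20: D-24 and X-72 present → K-20 forms (Rx 5). [1 rule application]
F-24: D-24 and X-72 present → K-20 forms (Rx 5). K-20 present → F-24 forms (Rx 3). [2 rule applications]
K-20 needs fewer.

K-20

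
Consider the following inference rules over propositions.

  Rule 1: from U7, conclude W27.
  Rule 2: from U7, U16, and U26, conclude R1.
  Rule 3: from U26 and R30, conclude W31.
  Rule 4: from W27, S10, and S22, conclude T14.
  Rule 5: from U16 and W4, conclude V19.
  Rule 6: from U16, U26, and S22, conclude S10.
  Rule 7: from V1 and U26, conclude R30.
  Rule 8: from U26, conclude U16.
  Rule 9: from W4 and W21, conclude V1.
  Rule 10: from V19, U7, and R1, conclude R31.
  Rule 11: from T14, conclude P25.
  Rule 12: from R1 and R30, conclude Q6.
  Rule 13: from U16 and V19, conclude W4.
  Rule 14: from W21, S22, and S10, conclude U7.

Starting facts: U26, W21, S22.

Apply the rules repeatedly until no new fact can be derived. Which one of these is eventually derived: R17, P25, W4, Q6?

P25

U26 holds, so U16 follows (Rule 8).
U16, U26, and S22 hold, so S10 follows (Rule 6).
From W21, S22, and S10, Rule 14 gives U7.
From U7, Rule 1 gives W27.
W27, S10, and S22 hold, so T14 follows (Rule 4).
From T14, Rule 11 gives P25.
W4 would need U16 and V19 (Rule 13), but V19 is never established. No rule produces R17, and it is not given. Q6 would need R1 and R30 (Rule 12), but R30 is never established.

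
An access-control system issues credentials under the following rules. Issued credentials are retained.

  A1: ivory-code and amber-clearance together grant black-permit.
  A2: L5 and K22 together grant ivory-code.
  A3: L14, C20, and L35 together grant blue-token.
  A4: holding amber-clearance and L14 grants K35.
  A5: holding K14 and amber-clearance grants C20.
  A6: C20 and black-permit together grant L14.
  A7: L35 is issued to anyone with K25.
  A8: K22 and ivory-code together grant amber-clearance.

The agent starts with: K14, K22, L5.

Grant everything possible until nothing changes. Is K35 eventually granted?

Holding L5 and K22 grants ivory-code (A2).
Holding K22 and ivory-code grants amber-clearance (A8).
Holding K14 and amber-clearance grants C20 (A5).
Holding ivory-code and amber-clearance grants black-permit (A1).
Holding C20 and black-permit grants L14 (A6).
Holding amber-clearance and L14 grants K35 (A4).

Yes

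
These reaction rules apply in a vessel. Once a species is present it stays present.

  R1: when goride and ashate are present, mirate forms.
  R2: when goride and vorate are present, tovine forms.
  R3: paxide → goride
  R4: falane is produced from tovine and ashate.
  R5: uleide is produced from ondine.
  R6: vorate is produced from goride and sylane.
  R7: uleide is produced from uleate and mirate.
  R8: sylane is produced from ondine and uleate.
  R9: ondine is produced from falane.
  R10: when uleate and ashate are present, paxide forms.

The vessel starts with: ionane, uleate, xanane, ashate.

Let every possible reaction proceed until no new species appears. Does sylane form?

No

sylane would need ondine and uleate (R8), but ondine never forms.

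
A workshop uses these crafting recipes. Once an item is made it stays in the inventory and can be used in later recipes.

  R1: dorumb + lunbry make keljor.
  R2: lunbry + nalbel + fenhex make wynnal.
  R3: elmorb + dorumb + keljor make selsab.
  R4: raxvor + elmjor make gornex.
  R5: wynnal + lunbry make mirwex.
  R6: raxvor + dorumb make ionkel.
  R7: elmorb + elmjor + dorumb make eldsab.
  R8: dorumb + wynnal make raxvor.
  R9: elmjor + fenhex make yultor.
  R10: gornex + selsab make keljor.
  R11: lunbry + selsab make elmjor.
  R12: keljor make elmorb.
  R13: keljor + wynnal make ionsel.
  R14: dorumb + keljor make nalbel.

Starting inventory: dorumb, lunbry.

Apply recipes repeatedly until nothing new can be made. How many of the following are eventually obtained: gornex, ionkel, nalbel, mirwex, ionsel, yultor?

Using R1, dorumb and lunbry make keljor.
dorumb + keljor → nalbel (R14).
gornex would need raxvor and elmjor (R4), but raxvor is never obtained.
ionkel would need raxvor and dorumb (R6), but raxvor is never obtained.
nalbel: reached.
mirwex would need wynnal and lunbry (R5), but wynnal is never obtained.
ionsel would need keljor and wynnal (R13), but wynnal is never obtained.
yultor would need elmjor and fenhex (R9), but fenhex is never obtained.
Reached: nalbel — 1 of the 6.

1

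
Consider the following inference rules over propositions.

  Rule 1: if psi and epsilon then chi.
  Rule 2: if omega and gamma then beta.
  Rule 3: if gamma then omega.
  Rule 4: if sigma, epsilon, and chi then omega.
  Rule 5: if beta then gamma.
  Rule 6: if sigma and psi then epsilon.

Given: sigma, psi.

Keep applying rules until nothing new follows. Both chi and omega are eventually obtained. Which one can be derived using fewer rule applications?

chi

chi: From sigma and psi, Rule 6 gives epsilon. From psi and epsilon, Rule 1 gives chi. [2 rule applications]
omega: From sigma and psi, Rule 6 gives epsilon. psi and epsilon hold, so chi follows (Rule 1). From sigma, epsilon, and chi, Rule 4 gives omega. [3 rule applications]
chi needs fewer.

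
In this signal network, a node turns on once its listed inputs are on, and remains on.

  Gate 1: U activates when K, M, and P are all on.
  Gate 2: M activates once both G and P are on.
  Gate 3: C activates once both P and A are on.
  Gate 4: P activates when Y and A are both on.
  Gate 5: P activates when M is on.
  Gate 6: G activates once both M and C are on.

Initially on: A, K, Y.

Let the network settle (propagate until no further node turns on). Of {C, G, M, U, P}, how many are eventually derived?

Gate 4: Y and A on → P on.
Gate 3: P and A on → C on.
C: reached.
G would need M and C (Gate 6), but M never turns on.
M would need G and P (Gate 2), but G never turns on.
U would need K, M, and P (Gate 1), but M never turns on.
P: reached.
Reached: C and P — 2 of the 5.

2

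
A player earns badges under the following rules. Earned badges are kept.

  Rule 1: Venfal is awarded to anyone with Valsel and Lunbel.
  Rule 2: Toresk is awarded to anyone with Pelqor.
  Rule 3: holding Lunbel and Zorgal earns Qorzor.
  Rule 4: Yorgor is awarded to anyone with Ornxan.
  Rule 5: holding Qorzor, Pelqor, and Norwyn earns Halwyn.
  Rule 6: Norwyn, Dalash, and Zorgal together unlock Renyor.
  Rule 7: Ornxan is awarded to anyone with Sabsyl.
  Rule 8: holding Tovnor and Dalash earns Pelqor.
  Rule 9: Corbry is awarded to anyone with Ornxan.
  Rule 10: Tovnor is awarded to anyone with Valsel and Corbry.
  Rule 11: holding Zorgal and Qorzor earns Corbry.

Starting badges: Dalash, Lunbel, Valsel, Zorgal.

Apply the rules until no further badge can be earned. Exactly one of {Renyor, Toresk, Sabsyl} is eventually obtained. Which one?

Toresk

With Lunbel and Zorgal, Qorzor is earned (Rule 3).
With Zorgal and Qorzor, Corbry is earned (Rule 11).
With Valsel and Corbry, Tovnor is earned (Rule 10).
With Tovnor and Dalash, Pelqor is earned (Rule 8).
With Pelqor, Toresk is earned (Rule 2).
No rule produces Sabsyl, and it is not given. Renyor would need Norwyn, Dalash, and Zorgal (Rule 6), but Norwyn is never earned.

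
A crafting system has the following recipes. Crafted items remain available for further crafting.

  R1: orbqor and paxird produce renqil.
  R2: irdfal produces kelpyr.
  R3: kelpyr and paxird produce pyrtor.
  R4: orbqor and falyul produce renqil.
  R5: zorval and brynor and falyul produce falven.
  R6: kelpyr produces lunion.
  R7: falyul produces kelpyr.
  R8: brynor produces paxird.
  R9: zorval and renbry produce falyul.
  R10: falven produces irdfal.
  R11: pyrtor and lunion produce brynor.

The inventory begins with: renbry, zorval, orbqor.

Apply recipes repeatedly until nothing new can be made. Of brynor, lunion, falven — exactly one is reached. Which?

lunion

Using R9, zorval and renbry make falyul.
Using R7, falyul makes kelpyr.
kelpyr → lunion (R6).
brynor would need pyrtor and lunion (R11), but pyrtor is never obtained. falven would need zorval, brynor, and falyul (R5), but brynor is never obtained.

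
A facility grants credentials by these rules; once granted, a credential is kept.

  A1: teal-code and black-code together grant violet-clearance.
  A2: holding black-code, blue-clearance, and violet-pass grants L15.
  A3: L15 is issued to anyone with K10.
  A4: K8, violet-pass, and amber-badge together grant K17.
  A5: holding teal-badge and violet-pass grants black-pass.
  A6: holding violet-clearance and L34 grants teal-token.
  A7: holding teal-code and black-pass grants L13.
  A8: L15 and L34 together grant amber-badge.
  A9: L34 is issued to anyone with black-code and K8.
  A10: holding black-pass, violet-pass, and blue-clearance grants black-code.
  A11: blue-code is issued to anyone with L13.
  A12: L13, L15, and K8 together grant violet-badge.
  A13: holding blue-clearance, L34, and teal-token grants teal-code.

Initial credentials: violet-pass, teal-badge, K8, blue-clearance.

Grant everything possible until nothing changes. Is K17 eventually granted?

Holding teal-badge and violet-pass grants black-pass (A5).
Holding black-pass, violet-pass, and blue-clearance grants black-code (A10).
Holding black-code, blue-clearance, and violet-pass grants L15 (A2).
Holding black-code and K8 grants L34 (A9).
Holding L15 and L34 grants amber-badge (A8).
Holding K8, violet-pass, and amber-badge grants K17 (A4).

Yes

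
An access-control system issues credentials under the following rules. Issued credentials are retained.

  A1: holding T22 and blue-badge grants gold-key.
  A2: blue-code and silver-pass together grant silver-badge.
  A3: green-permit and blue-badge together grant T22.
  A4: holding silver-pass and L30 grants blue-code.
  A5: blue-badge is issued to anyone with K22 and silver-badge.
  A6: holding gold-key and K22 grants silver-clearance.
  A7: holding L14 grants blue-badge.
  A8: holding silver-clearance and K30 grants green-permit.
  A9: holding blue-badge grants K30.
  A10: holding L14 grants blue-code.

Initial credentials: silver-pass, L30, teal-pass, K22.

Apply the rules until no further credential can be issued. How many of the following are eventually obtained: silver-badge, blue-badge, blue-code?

3

Holding silver-pass and L30 grants blue-code (A4).
Holding blue-code and silver-pass grants silver-badge (A2).
Holding K22 and silver-badge grants blue-badge (A5).
silver-badge: reached.
blue-badge: reached.
blue-code: reached.
All 3 are reached.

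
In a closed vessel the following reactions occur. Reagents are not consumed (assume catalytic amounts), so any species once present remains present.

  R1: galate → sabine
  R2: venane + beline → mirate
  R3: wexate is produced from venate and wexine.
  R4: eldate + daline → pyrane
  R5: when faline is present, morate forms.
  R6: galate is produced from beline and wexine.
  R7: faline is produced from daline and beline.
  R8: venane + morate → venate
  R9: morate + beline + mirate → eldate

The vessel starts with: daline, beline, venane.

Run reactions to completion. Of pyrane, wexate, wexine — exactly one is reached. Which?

pyrane

daline and beline present → faline forms (R7).
venane and beline present → mirate forms (R2).
faline present → morate forms (R5).
morate, beline, and mirate present → eldate forms (R9).
eldate and daline present → pyrane forms (R4).
No rule produces wexine, and it is not given. wexate would need venate and wexine (R3), but wexine never forms.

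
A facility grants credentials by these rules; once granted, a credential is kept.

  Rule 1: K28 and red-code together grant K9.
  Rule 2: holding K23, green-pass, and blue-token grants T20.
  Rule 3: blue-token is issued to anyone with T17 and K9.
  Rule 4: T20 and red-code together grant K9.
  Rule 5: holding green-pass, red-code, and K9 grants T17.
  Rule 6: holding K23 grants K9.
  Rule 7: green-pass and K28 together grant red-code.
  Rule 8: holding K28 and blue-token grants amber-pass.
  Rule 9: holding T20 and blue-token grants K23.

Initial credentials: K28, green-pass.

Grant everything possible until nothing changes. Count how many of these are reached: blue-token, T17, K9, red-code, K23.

4

Holding green-pass and K28 grants red-code (Rule 7).
Holding K28 and red-code grants K9 (Rule 1).
Holding green-pass, red-code, and K9 grants T17 (Rule 5).
Holding T17 and K9 grants blue-token (Rule 3).
blue-token: reached.
T17: reached.
K9: reached.
red-code: reached.
K23 would need T20 and blue-token (Rule 9), but T20 is never granted.
Reached: blue-token, T17, K9, and red-code — 4 of the 5.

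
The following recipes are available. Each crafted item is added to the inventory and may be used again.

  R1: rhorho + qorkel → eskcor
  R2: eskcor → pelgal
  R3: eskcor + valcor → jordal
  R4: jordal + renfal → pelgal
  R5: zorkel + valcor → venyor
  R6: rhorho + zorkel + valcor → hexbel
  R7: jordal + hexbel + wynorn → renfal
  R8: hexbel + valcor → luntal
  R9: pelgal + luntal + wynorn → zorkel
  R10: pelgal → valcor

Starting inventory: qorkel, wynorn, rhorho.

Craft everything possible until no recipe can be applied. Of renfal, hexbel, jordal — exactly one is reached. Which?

jordal

Using R1, rhorho and qorkel make eskcor.
eskcor → pelgal (R2).
Using R10, pelgal makes valcor.
Using R3, eskcor and valcor make jordal.
hexbel would need rhorho, zorkel, and valcor (R6), but zorkel is never obtained. renfal would need jordal, hexbel, and wynorn (R7), but hexbel is never obtained.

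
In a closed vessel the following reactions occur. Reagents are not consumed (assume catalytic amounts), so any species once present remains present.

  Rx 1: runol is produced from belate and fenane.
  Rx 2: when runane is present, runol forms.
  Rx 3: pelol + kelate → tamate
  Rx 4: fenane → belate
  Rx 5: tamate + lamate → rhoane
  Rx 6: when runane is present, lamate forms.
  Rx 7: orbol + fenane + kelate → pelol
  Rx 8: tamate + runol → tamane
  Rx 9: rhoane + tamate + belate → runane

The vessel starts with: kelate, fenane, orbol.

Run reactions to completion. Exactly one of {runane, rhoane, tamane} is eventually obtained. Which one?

orbol, fenane, and kelate present → pelol forms (Rx 7).
fenane present → belate forms (Rx 4).
belate and fenane present → runol forms (Rx 1).
pelol and kelate present → tamate forms (Rx 3).
tamate and runol present → tamane forms (Rx 8).
rhoane would need tamate and lamate (Rx 5), but lamate never forms. runane would need rhoane, tamate, and belate (Rx 9), but rhoane never forms.

tamane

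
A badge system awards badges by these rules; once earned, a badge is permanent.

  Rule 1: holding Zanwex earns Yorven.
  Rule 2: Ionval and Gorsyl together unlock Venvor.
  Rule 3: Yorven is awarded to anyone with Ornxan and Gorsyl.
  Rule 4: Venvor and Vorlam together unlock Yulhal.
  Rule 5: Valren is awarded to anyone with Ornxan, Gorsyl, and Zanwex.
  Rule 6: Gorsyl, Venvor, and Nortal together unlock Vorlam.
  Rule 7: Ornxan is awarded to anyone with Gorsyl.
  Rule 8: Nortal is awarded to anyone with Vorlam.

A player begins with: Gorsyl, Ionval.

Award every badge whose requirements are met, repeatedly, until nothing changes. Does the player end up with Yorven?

With Gorsyl, Ornxan is earned (Rule 7).
With Ornxan and Gorsyl, Yorven is earned (Rule 3).

Yes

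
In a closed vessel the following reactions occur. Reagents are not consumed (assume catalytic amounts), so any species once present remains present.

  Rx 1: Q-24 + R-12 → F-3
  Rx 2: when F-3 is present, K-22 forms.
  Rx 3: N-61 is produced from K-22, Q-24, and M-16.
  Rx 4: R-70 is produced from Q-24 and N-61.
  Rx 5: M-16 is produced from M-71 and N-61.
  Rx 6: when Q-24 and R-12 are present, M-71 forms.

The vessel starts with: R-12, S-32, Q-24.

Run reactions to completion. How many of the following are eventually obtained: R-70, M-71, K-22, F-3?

Q-24 and R-12 present → M-71 forms (Rx 6).
Q-24 and R-12 present → F-3 forms (Rx 1).
F-3 present → K-22 forms (Rx 2).
R-70 would need Q-24 and N-61 (Rx 4), but N-61 never forms.
M-71: reached.
K-22: reached.
F-3: reached.
Reached: M-71, K-22, and F-3 — 3 of the 4.

3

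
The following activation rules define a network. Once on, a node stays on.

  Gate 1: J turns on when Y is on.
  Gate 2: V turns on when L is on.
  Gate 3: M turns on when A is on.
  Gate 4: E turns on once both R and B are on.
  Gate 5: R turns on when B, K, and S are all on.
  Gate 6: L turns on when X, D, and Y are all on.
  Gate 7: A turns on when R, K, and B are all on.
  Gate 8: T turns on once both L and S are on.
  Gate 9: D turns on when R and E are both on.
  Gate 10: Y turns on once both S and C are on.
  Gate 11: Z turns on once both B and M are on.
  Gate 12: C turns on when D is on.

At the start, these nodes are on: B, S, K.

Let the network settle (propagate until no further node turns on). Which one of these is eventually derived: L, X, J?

B, K, and S are on, so R turns on (Gate 5).
Gate 4: R and B on → E on.
R and E are on, so D turns on (Gate 9).
Gate 12: D on → C on.
S and C are on, so Y turns on (Gate 10).
Gate 1: Y on → J on.
L would need X, D, and Y (Gate 6), but X never turns on. No rule produces X, and it is not given.

J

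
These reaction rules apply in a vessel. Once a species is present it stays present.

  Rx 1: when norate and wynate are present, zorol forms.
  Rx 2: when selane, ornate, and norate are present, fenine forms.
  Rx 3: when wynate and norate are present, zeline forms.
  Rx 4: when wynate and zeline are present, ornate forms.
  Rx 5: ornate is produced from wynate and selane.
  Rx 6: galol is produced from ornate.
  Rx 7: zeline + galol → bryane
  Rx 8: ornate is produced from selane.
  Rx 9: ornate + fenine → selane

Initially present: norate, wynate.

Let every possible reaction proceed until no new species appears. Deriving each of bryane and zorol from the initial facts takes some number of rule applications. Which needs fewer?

zorol: norate and wynate present → zorol forms (Rx 1). [1 rule application]
bryane: wynate and norate present → zeline forms (Rx 3). wynate and zeline present → ornate forms (Rx 4). ornate present → galol forms (Rx 6). zeline and galol present → bryane forms (Rx 7). [4 rule applications]
zorol needs fewer.

zorol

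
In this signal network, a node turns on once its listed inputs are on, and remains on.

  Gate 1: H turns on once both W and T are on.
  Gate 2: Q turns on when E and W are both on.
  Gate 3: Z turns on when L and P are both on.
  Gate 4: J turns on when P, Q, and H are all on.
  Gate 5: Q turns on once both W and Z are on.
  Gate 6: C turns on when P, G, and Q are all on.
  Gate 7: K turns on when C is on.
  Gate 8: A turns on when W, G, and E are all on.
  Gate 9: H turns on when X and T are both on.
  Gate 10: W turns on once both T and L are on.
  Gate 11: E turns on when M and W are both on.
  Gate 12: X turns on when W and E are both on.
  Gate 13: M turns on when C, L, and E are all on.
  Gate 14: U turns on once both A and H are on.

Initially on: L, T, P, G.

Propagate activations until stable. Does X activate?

No

X would need W and E (Gate 12), but E never turns on.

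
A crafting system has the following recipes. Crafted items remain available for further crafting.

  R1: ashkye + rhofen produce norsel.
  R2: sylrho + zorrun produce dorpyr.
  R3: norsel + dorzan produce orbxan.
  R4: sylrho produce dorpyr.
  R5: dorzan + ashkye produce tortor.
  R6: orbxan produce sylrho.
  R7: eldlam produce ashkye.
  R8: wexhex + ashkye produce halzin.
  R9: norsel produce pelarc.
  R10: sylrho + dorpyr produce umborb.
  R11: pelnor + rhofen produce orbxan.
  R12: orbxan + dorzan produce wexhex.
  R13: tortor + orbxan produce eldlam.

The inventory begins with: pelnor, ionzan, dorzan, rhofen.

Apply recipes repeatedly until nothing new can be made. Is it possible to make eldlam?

No

eldlam would need tortor and orbxan (R13), but tortor is never obtained.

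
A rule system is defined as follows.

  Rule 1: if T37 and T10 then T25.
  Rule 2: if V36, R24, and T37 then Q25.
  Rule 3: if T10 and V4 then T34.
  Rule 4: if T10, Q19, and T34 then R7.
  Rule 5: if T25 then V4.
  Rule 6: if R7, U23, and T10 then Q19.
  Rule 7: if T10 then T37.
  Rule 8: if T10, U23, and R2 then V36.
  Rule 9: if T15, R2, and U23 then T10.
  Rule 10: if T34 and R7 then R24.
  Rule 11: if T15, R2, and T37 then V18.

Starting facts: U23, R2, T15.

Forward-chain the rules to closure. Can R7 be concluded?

No

R7 would need T10, Q19, and T34 (Rule 4), but Q19 is never established.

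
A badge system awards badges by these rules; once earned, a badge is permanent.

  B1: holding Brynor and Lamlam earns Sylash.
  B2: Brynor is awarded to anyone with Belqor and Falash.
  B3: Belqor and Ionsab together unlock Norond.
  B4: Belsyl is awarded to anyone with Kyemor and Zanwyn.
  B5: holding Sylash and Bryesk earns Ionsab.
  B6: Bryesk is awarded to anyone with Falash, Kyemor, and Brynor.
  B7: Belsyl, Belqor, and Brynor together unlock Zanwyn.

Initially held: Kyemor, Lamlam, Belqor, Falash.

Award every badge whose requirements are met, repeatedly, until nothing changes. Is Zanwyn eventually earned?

No

Zanwyn would need Belsyl, Belqor, and Brynor (B7), but Belsyl is never earned.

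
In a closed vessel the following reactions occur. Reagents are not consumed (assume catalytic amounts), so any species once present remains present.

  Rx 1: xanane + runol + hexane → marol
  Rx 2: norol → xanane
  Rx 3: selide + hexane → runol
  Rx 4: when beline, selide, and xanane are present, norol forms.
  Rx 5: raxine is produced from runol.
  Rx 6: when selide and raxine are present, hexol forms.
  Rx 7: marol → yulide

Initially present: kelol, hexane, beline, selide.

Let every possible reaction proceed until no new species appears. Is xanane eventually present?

xanane would need norol (Rx 2), but norol never forms.

No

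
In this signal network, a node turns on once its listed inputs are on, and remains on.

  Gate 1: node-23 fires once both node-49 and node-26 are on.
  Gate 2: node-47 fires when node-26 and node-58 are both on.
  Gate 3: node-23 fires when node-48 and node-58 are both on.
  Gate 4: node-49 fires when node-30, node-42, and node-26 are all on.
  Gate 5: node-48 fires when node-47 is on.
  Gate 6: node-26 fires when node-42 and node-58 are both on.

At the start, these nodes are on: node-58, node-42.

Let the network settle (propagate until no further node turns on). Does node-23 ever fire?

node-42 and node-58 are on, so node-26 fires (Gate 6).
node-26 and node-58 are on, so node-47 fires (Gate 2).
Gate 5: node-47 on → node-48 on.
node-48 and node-58 are on, so node-23 fires (Gate 3).

Yes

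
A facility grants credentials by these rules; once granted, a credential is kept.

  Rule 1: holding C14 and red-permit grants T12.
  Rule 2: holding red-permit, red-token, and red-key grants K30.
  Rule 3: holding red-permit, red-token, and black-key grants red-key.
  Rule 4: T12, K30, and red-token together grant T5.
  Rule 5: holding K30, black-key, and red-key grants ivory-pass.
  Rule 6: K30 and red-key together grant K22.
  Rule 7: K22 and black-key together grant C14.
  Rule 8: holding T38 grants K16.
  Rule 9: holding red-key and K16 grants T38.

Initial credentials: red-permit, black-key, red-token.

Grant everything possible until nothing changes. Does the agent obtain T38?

T38 would need red-key and K16 (Rule 9), but K16 is never granted.

No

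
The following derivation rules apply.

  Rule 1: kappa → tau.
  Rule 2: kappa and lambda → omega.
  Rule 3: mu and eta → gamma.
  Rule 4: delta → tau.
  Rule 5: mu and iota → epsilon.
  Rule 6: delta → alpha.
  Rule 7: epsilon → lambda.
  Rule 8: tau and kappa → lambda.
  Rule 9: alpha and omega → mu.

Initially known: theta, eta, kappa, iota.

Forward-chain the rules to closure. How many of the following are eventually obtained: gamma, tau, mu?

1

kappa holds, so tau follows (Rule 1).
gamma would need mu and eta (Rule 3), but mu is never established.
tau: reached.
mu would need alpha and omega (Rule 9), but alpha is never established.
Reached: tau — 1 of the 3.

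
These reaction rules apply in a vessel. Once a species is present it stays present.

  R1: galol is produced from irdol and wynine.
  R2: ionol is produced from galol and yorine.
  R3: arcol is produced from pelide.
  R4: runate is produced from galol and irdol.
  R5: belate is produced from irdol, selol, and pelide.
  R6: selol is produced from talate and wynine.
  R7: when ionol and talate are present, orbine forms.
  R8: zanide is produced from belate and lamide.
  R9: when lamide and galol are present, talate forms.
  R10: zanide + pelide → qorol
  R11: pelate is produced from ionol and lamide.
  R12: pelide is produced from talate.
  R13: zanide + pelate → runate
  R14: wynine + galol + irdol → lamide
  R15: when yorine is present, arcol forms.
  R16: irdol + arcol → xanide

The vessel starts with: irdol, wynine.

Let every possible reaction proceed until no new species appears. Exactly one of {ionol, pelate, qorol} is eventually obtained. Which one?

irdol and wynine present → galol forms (R1).
wynine, galol, and irdol present → lamide forms (R14).
lamide and galol present → talate forms (R9).
talate present → pelide forms (R12).
talate and wynine present → selol forms (R6).
irdol, selol, and pelide present → belate forms (R5).
belate and lamide present → zanide forms (R8).
zanide and pelide present → qorol forms (R10).
pelate would need ionol and lamide (R11), but ionol never forms. ionol would need galol and yorine (R2), but yorine never forms.

qorol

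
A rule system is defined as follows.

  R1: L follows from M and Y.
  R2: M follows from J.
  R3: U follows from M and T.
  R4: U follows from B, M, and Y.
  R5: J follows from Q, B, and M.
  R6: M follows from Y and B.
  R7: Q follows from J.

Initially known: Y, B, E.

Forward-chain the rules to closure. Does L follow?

From Y and B, R6 gives M.
M and Y hold, so L follows (R1).

Yes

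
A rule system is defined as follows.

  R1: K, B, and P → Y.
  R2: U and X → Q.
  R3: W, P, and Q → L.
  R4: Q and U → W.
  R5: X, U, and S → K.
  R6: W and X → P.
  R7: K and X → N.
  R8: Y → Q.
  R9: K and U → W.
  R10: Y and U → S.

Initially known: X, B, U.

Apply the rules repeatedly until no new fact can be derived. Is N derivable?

No

N would need K and X (R7), but K is never established.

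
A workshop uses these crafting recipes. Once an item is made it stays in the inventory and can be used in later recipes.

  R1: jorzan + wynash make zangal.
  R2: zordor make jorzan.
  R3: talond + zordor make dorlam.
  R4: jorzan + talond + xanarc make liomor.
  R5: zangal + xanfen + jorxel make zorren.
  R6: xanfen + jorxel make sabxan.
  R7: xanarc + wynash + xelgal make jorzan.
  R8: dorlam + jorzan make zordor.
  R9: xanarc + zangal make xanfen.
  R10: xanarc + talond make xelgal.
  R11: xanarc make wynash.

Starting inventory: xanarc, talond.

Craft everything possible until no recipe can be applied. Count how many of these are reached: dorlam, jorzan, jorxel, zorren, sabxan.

xanarc + talond → xelgal (R10).
xanarc → wynash (R11).
xanarc + wynash + xelgal → jorzan (R7).
dorlam would need talond and zordor (R3), but zordor is never obtained.
jorzan: reached.
No rule produces jorxel, and it is not given.
zorren would need zangal, xanfen, and jorxel (R5), but jorxel is never obtained.
sabxan would need xanfen and jorxel (R6), but jorxel is never obtained.
Reached: jorzan — 1 of the 5.

1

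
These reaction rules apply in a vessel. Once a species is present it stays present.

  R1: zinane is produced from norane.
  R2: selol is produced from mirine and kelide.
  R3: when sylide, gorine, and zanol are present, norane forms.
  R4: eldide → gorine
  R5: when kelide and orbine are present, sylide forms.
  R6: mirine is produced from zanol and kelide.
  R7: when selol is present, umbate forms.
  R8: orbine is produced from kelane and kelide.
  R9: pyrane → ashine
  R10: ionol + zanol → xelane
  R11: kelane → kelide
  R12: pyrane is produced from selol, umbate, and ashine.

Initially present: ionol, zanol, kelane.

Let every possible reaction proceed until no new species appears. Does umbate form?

kelane present → kelide forms (R11).
zanol and kelide present → mirine forms (R6).
mirine and kelide present → selol forms (R2).
selol present → umbate forms (R7).

Yes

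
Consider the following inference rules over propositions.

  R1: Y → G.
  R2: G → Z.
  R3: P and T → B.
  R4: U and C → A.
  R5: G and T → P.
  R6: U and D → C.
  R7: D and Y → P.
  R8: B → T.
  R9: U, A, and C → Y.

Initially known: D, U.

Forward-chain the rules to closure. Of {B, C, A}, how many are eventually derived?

2

U and D hold, so C follows (R6).
From U and C, R4 gives A.
B would need P and T (R3), but T is never established.
C: reached.
A: reached.
Reached: C and A — 2 of the 3.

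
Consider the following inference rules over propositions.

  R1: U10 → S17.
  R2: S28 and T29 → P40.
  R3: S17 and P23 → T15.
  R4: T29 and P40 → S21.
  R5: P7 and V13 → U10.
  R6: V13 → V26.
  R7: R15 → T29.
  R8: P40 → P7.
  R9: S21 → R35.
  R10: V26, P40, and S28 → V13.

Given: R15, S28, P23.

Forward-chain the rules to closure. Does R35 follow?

Yes

R15 holds, so T29 follows (R7).
From S28 and T29, R2 gives P40.
From T29 and P40, R4 gives S21.
From S21, R9 gives R35.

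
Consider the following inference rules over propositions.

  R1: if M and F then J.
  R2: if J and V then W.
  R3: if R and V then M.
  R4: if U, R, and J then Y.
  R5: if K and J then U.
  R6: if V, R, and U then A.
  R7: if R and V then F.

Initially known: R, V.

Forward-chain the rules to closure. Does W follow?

From R and V, R7 gives F.
From R and V, R3 gives M.
M and F hold, so J follows (R1).
From J and V, R2 gives W.

Yes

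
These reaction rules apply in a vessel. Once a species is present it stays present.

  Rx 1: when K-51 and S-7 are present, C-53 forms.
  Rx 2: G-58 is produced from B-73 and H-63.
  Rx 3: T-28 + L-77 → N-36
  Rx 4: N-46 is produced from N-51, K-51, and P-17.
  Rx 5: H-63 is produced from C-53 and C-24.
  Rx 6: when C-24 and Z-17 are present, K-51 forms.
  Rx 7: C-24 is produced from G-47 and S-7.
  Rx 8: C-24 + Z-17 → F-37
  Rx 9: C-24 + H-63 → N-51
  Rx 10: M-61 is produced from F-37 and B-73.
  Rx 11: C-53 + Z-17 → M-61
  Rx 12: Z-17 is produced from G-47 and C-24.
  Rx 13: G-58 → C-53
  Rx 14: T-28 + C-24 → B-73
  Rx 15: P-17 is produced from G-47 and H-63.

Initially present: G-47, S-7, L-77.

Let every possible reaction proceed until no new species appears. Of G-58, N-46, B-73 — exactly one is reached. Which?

N-46

G-47 and S-7 present → C-24 forms (Rx 7).
G-47 and C-24 present → Z-17 forms (Rx 12).
C-24 and Z-17 present → K-51 forms (Rx 6).
K-51 and S-7 present → C-53 forms (Rx 1).
C-53 and C-24 present → H-63 forms (Rx 5).
G-47 and H-63 present → P-17 forms (Rx 15).
C-24 and H-63 present → N-51 forms (Rx 9).
N-51, K-51, and P-17 present → N-46 forms (Rx 4).
G-58 would need B-73 and H-63 (Rx 2), but B-73 never forms. B-73 would need T-28 and C-24 (Rx 14), but T-28 never forms.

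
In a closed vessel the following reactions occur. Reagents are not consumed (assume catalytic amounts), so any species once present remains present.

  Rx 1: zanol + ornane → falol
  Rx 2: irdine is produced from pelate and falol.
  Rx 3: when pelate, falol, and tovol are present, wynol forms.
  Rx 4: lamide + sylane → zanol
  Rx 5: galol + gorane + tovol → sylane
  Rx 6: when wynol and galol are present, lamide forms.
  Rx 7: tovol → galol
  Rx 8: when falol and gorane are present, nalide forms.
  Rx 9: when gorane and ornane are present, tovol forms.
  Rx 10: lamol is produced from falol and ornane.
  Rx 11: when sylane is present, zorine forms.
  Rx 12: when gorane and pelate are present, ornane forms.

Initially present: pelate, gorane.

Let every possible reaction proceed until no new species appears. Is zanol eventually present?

zanol would need lamide and sylane (Rx 4), but lamide never forms.

No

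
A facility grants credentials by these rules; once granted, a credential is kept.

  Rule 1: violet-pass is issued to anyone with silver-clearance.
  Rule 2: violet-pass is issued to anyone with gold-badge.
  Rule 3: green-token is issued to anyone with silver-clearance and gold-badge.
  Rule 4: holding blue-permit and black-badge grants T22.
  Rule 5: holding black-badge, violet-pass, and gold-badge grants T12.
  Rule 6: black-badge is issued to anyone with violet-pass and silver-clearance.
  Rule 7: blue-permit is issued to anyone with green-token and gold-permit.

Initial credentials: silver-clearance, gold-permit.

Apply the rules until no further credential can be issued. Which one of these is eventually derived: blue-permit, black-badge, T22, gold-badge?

black-badge

Holding silver-clearance grants violet-pass (Rule 1).
Holding violet-pass and silver-clearance grants black-badge (Rule 6).
No rule produces gold-badge, and it is not given. blue-permit would need green-token and gold-permit (Rule 7), but green-token is never granted. T22 would need blue-permit and black-badge (Rule 4), but blue-permit is never granted.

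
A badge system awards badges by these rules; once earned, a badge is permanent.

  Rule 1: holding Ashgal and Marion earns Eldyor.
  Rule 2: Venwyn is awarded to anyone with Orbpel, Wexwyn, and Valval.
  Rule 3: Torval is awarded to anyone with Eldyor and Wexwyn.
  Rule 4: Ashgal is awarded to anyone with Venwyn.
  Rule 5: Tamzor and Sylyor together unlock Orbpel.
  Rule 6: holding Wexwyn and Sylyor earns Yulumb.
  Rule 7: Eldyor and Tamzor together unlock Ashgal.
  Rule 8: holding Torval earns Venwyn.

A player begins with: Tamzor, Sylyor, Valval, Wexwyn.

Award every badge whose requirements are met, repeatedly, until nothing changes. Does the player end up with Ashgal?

With Tamzor and Sylyor, Orbpel is earned (Rule 5).
With Orbpel, Wexwyn, and Valval, Venwyn is earned (Rule 2).
With Venwyn, Ashgal is earned (Rule 4).

Yes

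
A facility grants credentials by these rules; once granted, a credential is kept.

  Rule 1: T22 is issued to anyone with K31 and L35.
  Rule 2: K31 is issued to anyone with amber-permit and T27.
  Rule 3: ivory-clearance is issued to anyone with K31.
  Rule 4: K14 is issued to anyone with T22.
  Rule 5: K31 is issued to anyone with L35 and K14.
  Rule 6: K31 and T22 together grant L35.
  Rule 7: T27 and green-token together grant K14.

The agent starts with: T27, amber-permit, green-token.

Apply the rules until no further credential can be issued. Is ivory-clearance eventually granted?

Yes

Holding amber-permit and T27 grants K31 (Rule 2).
Holding K31 grants ivory-clearance (Rule 3).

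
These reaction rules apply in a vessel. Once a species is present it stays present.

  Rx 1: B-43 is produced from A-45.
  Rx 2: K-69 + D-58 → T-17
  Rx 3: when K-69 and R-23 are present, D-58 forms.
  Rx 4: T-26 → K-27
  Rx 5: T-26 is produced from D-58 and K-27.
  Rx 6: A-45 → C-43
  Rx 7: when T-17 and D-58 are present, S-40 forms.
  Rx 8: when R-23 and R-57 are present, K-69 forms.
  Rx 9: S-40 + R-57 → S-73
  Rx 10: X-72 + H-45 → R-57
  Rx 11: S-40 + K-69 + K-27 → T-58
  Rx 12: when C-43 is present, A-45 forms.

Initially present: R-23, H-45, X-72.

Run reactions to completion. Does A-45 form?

No

A-45 would need C-43 (Rx 12), but C-43 never forms.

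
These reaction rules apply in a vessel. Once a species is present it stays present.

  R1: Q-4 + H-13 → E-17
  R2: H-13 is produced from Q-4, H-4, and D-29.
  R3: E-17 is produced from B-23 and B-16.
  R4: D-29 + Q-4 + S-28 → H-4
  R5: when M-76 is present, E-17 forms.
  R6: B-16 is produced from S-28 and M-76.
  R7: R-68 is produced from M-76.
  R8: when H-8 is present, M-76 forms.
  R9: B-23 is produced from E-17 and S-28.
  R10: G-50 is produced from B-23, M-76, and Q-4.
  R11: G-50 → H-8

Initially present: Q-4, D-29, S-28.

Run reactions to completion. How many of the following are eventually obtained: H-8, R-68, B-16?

H-8 would need G-50 (R11), but G-50 never forms.
R-68 would need M-76 (R7), but M-76 never forms.
B-16 would need S-28 and M-76 (R6), but M-76 never forms.
None of the 3 are reached.

0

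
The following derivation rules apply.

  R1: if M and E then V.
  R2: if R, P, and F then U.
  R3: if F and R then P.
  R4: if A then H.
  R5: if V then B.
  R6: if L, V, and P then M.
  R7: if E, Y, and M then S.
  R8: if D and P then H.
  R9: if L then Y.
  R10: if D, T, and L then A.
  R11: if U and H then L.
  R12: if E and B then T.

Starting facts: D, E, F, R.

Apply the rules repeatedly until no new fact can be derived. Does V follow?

No

V would need M and E (R1), but M is never established.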